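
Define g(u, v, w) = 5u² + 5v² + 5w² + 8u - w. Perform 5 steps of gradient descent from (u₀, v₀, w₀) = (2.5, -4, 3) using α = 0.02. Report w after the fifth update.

1.050272

∇g = (10u + 8, 10v, 10w - 1)
(u₁, v₁, w₁) = (2.5, -4, 3) − 0.02·(33, -40, 29) = (1.84, -3.2, 2.42)
(u₂, v₂, w₂) = (1.84, -3.2, 2.42) − 0.02·(26.4, -32, 23.2) = (1.312, -2.56, 1.956)
(u₃, v₃, w₃) = (1.312, -2.56, 1.956) − 0.02·(21.12, -25.6, 18.56) = (0.8896, -2.048, 1.5848)
(u₄, v₄, w₄) = (0.8896, -2.048, 1.5848) − 0.02·(16.896, -20.48, 14.848) = (0.55168, -1.6384, 1.28784)
(u₅, v₅, w₅) = (0.55168, -1.6384, 1.28784) − 0.02·(13.5168, -16.384, 11.8784) = (0.281344, -1.31072, 1.050272)
w = 1.050272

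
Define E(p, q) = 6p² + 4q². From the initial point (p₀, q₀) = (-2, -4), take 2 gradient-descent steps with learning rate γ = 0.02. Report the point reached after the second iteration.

(-1.1552, -2.8224)

∇E = (12p, 8q)
(p₁, q₁) = (-2, -4) − 0.02·(-24, -32) = (-1.52, -3.36)
(p₂, q₂) = (-1.52, -3.36) − 0.02·(-18.24, -26.88) = (-1.1552, -2.8224)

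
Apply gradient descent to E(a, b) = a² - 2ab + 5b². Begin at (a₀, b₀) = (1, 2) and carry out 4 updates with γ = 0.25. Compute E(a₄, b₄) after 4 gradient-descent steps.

725

∇E = (2a - 2b, -2a + 10b)
Step 1: at (1, 2), ∇E = (-2, 18) → (1, 2) − 0.25·(-2, 18) = (1.5, -2.5)
Step 2: at (1.5, -2.5), ∇E = (8, -28) → (1.5, -2.5) − 0.25·(8, -28) = (-0.5, 4.5)
Step 3: at (-0.5, 4.5), ∇E = (-10, 46) → (-0.5, 4.5) − 0.25·(-10, 46) = (2, -7)
Step 4: at (2, -7), ∇E = (18, -74) → (2, -7) − 0.25·(18, -74) = (-2.5, 11.5)
E(-2.5, 11.5) = 725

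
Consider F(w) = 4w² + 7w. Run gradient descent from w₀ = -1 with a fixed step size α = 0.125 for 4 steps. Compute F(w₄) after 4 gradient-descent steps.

-3.0625

F′(w) = 8w + 7
Step 1: F′(-1) = -1; w₁ = -1 − 0.125·(-1) = -0.875
Step 2: F′(-0.875) = 0; w₂ = -0.875 − 0.125·0 = -0.875
Step 3: F′(-0.875) = 0; w₃ = -0.875 − 0.125·0 = -0.875
Step 4: F′(-0.875) = 0; w₄ = -0.875 − 0.125·0 = -0.875
F(-0.875) = -3.0625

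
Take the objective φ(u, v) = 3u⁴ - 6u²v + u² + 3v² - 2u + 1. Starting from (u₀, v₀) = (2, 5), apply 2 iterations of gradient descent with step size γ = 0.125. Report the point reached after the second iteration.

∇φ = (12u³ - 12uv + 2u - 2, -6u² + 6v)
Step 1: at (2, 5), ∇φ = (-22, 6) → (2, 5) − 0.125·(-22, 6) = (4.75, 4.25)
Step 2: at (4.75, 4.25), ∇φ = (1051.3125, -109.875) → (4.75, 4.25) − 0.125·(1051.3125, -109.875) = (-126.6640625, 17.984375)

(-126.6640625, 17.984375)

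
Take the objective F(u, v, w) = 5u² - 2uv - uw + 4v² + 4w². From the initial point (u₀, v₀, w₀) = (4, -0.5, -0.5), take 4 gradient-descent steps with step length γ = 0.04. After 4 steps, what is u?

0.52973568

∇F = (10u - 2v - w, -2u + 8v, -u + 8w)
(u₁, v₁, w₁) = (4, -0.5, -0.5) − 0.04·(41.5, -12, -8) = (2.34, -0.02, -0.18)
(u₂, v₂, w₂) = (2.34, -0.02, -0.18) − 0.04·(23.62, -4.84, -3.78) = (1.3952, 0.1736, -0.0288)
(u₃, v₃, w₃) = (1.3952, 0.1736, -0.0288) − 0.04·(13.6336, -1.4016, -1.6256) = (0.849856, 0.229664, 0.036224)
(u₄, v₄, w₄) = (0.849856, 0.229664, 0.036224) − 0.04·(8.003008, 0.1376, -0.560064) = (0.52973568, 0.22416, 0.05862656)
u = 0.52973568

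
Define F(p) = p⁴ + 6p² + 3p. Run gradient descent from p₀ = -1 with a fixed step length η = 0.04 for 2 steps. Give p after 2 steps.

F′(p) = 4p³ + 12p + 3
Step 1: F′(-1) = -13; p₁ = -1 − 0.04·(-13) = -0.48
Step 2: F′(-0.48) = -3.202368; p₂ = -0.48 − 0.04·(-3.202368) = -0.35190528

-0.35190528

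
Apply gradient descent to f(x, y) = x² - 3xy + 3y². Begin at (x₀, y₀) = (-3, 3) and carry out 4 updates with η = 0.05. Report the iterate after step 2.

(-1.7775, 0.8175)

∇f = (2x - 3y, -3x + 6y)
(x₁, y₁) = (-3, 3) − 0.05·(-15, 27) = (-2.25, 1.65)
(x₂, y₂) = (-2.25, 1.65) − 0.05·(-9.45, 16.65) = (-1.7775, 0.8175)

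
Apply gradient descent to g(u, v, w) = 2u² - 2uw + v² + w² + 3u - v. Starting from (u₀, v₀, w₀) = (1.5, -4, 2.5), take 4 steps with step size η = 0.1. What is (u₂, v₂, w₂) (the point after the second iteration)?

(0.82, -2.38, 2.06)

∇g = (4u - 2w + 3, 2v - 1, -2u + 2w)
(u₁, v₁, w₁) = (1.5, -4, 2.5) − 0.1·(4, -9, 2) = (1.1, -3.1, 2.3)
(u₂, v₂, w₂) = (1.1, -3.1, 2.3) − 0.1·(2.8, -7.2, 2.4) = (0.82, -2.38, 2.06)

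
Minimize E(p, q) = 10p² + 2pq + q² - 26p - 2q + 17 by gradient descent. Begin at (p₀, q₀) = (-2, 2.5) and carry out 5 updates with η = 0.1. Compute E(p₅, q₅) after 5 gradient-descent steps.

∇E = (20p + 2q - 26, 2p + 2q - 2)
Step 1: at (-2, 2.5), ∇E = (-61, -1) → (-2, 2.5) − 0.1·(-61, -1) = (4.1, 2.6)
Step 2: at (4.1, 2.6), ∇E = (61.2, 11.4) → (4.1, 2.6) − 0.1·(61.2, 11.4) = (-2.02, 1.46)
Step 3: at (-2.02, 1.46), ∇E = (-63.48, -3.12) → (-2.02, 1.46) − 0.1·(-63.48, -3.12) = (4.328, 1.772)
Step 4: at (4.328, 1.772), ∇E = (64.104, 10.2) → (4.328, 1.772) − 0.1·(64.104, 10.2) = (-2.0824, 0.752)
Step 5: at (-2.0824, 0.752), ∇E = (-66.144, -4.6608) → (-2.0824, 0.752) − 0.1·(-66.144, -4.6608) = (4.532, 1.21808)
E(4.532, 1.21808) = 114.6464760064

114.6464760064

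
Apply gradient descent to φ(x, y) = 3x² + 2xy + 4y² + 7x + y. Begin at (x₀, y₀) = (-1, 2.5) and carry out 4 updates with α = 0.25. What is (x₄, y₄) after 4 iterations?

∇φ = (6x + 2y + 7, 2x + 8y + 1)
Step 1: at (-1, 2.5), ∇φ = (6, 19) → (-1, 2.5) − 0.25·(6, 19) = (-2.5, -2.25)
Step 2: at (-2.5, -2.25), ∇φ = (-12.5, -22) → (-2.5, -2.25) − 0.25·(-12.5, -22) = (0.625, 3.25)
Step 3: at (0.625, 3.25), ∇φ = (17.25, 28.25) → (0.625, 3.25) − 0.25·(17.25, 28.25) = (-3.6875, -3.8125)
Step 4: at (-3.6875, -3.8125), ∇φ = (-22.75, -36.875) → (-3.6875, -3.8125) − 0.25·(-22.75, -36.875) = (2, 5.40625)

(2, 5.40625)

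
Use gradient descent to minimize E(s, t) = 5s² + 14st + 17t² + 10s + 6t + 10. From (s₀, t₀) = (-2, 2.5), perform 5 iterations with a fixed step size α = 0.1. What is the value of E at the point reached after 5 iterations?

∇E = (10s + 14t + 10, 14s + 34t + 6)
Step 1: at (-2, 2.5), ∇E = (25, 63) → (-2, 2.5) − 0.1·(25, 63) = (-4.5, -3.8)
Step 2: at (-4.5, -3.8), ∇E = (-88.2, -186.2) → (-4.5, -3.8) − 0.1·(-88.2, -186.2) = (4.32, 14.82)
Step 3: at (4.32, 14.82), ∇E = (260.68, 570.36) → (4.32, 14.82) − 0.1·(260.68, 570.36) = (-21.748, -42.216)
Step 4: at (-21.748, -42.216), ∇E = (-798.504, -1733.816) → (-21.748, -42.216) − 0.1·(-798.504, -1733.816) = (58.1024, 131.1656)
Step 5: at (58.1024, 131.1656), ∇E = (2427.3424, 5279.064) → (58.1024, 131.1656) − 0.1·(2427.3424, 5279.064) = (-184.63184, -396.7408)
E(-184.63184, -396.7408) = 3867597.053746816

3867597.053746816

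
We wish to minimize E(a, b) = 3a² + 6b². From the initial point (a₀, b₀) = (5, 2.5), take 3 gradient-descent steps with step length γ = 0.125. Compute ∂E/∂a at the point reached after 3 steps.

∇E = (6a, 12b)
Step 1: at (5, 2.5), ∇E = (30, 30) → (5, 2.5) − 0.125·(30, 30) = (1.25, -1.25)
Step 2: at (1.25, -1.25), ∇E = (7.5, -15) → (1.25, -1.25) − 0.125·(7.5, -15) = (0.3125, 0.625)
Step 3: at (0.3125, 0.625), ∇E = (1.875, 7.5) → (0.3125, 0.625) − 0.125·(1.875, 7.5) = (0.078125, -0.3125)
∂E/∂a at (0.078125, -0.3125) = 0.46875

0.46875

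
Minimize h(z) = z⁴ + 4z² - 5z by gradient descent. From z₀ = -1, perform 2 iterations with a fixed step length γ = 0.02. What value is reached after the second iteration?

h′(z) = 4z³ + 8z - 5
z₁ = -1 − 0.02·(-17) = -0.66
z₂ = -0.66 − 0.02·(-11.429984) = -0.43140032

-0.43140032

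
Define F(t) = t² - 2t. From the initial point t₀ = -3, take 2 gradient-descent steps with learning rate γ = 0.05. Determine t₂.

-2.24

F′(t) = 2t - 2
t₁ = -3 − 0.05·(-8) = -2.6
t₂ = -2.6 − 0.05·(-7.2) = -2.24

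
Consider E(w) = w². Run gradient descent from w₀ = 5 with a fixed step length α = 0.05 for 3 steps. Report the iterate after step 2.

4.05

E′(w) = 2w
Step 1: E′(5) = 10; w₁ = 5 − 0.05·10 = 4.5
Step 2: E′(4.5) = 9; w₂ = 4.5 − 0.05·9 = 4.05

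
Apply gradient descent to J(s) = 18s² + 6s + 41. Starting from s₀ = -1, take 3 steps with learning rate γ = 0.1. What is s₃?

J′(s) = 36s + 6
Step 1: J′(-1) = -30; s₁ = -1 − 0.1·(-30) = 2
Step 2: J′(2) = 78; s₂ = 2 − 0.1·78 = -5.8
Step 3: J′(-5.8) = -202.8; s₃ = -5.8 − 0.1·(-202.8) = 14.48

14.48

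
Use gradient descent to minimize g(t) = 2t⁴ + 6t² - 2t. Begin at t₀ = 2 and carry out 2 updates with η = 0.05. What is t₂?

4.0468

g′(t) = 8t³ + 12t - 2
Step 1: g′(2) = 86; t₁ = 2 − 0.05·86 = -2.3
Step 2: g′(-2.3) = -126.936; t₂ = -2.3 − 0.05·(-126.936) = 4.0468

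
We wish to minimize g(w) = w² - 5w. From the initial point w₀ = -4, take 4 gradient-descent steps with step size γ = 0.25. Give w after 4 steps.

2.09375

g′(w) = 2w - 5
Step 1: g′(-4) = -13; w₁ = -4 − 0.25·(-13) = -0.75
Step 2: g′(-0.75) = -6.5; w₂ = -0.75 − 0.25·(-6.5) = 0.875
Step 3: g′(0.875) = -3.25; w₃ = 0.875 − 0.25·(-3.25) = 1.6875
Step 4: g′(1.6875) = -1.625; w₄ = 1.6875 − 0.25·(-1.625) = 2.09375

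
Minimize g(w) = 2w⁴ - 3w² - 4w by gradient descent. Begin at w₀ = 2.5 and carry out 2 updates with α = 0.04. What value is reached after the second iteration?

g′(w) = 8w³ - 6w - 4
w₁ = 2.5 − 0.04·106 = -1.74
w₂ = -1.74 − 0.04·(-35.704192) = -0.31183232

-0.31183232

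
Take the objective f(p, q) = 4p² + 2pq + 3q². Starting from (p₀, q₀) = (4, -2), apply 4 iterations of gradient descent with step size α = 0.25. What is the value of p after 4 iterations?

5.875

∇f = (8p + 2q, 2p + 6q)
Step 1: at (4, -2), ∇f = (28, -4) → (4, -2) − 0.25·(28, -4) = (-3, -1)
Step 2: at (-3, -1), ∇f = (-26, -12) → (-3, -1) − 0.25·(-26, -12) = (3.5, 2)
Step 3: at (3.5, 2), ∇f = (32, 19) → (3.5, 2) − 0.25·(32, 19) = (-4.5, -2.75)
Step 4: at (-4.5, -2.75), ∇f = (-41.5, -25.5) → (-4.5, -2.75) − 0.25·(-41.5, -25.5) = (5.875, 3.625)
p = 5.875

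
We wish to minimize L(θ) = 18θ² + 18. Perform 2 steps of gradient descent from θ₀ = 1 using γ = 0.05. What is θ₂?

L′(θ) = 36θ
Step 1: L′(1) = 36; θ₁ = 1 − 0.05·36 = -0.8
Step 2: L′(-0.8) = -28.8; θ₂ = -0.8 − 0.05·(-28.8) = 0.64

0.64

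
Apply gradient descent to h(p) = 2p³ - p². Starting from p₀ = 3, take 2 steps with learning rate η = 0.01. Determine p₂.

h′(p) = 6p² - 2p
Step 1: h′(3) = 48; p₁ = 3 − 0.01·48 = 2.52
Step 2: h′(2.52) = 33.0624; p₂ = 2.52 − 0.01·33.0624 = 2.189376

2.189376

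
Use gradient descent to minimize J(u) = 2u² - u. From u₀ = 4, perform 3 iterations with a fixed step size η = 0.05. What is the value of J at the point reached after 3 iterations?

J′(u) = 4u - 1
u₁ = 4 − 0.05·15 = 3.25
u₂ = 3.25 − 0.05·12 = 2.65
u₃ = 2.65 − 0.05·9.6 = 2.17
J(2.17) = 7.2478

7.2478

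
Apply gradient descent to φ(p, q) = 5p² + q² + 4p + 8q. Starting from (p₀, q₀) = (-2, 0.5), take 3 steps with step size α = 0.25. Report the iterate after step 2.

∇φ = (10p + 4, 2q + 8)
(p₁, q₁) = (-2, 0.5) − 0.25·(-16, 9) = (2, -1.75)
(p₂, q₂) = (2, -1.75) − 0.25·(24, 4.5) = (-4, -2.875)

(-4, -2.875)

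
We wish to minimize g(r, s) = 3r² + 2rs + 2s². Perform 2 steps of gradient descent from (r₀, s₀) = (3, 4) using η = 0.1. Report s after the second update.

∇g = (6r + 2s, 2r + 4s)
Step 1: at (3, 4), ∇g = (26, 22) → (3, 4) − 0.1·(26, 22) = (0.4, 1.8)
Step 2: at (0.4, 1.8), ∇g = (6, 8) → (0.4, 1.8) − 0.1·(6, 8) = (-0.2, 1)
s = 1

1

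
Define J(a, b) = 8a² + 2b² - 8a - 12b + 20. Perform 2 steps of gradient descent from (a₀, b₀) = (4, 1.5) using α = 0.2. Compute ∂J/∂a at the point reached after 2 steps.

∇J = (16a - 8, 4b - 12)
(a₁, b₁) = (4, 1.5) − 0.2·(56, -6) = (-7.2, 2.7)
(a₂, b₂) = (-7.2, 2.7) − 0.2·(-123.2, -1.2) = (17.44, 2.94)
∂J/∂a at (17.44, 2.94) = 271.04

271.04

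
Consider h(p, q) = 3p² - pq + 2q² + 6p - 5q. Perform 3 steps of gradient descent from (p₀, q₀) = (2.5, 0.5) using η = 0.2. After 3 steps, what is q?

1.088

∇h = (6p - q + 6, -p + 4q - 5)
Step 1: at (2.5, 0.5), ∇h = (20.5, -5.5) → (2.5, 0.5) − 0.2·(20.5, -5.5) = (-1.6, 1.6)
Step 2: at (-1.6, 1.6), ∇h = (-5.2, 3) → (-1.6, 1.6) − 0.2·(-5.2, 3) = (-0.56, 1)
Step 3: at (-0.56, 1), ∇h = (1.64, -0.44) → (-0.56, 1) − 0.2·(1.64, -0.44) = (-0.888, 1.088)
q = 1.088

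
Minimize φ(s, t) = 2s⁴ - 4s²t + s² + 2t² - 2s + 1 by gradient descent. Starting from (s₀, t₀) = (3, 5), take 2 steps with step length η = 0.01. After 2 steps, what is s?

2.1656

∇φ = (8s³ - 8st + 2s - 2, -4s² + 4t)
Step 1: at (3, 5), ∇φ = (100, -16) → (3, 5) − 0.01·(100, -16) = (2, 5.16)
Step 2: at (2, 5.16), ∇φ = (-16.56, 4.64) → (2, 5.16) − 0.01·(-16.56, 4.64) = (2.1656, 5.1136)
s = 2.1656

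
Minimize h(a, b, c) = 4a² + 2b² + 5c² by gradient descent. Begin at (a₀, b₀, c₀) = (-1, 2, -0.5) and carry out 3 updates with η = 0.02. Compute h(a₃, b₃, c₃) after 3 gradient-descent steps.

6.583712137216

∇h = (8a, 4b, 10c)
Step 1: at (-1, 2, -0.5), ∇h = (-8, 8, -5) → (-1, 2, -0.5) − 0.02·(-8, 8, -5) = (-0.84, 1.84, -0.4)
Step 2: at (-0.84, 1.84, -0.4), ∇h = (-6.72, 7.36, -4) → (-0.84, 1.84, -0.4) − 0.02·(-6.72, 7.36, -4) = (-0.7056, 1.6928, -0.32)
Step 3: at (-0.7056, 1.6928, -0.32), ∇h = (-5.6448, 6.7712, -3.2) → (-0.7056, 1.6928, -0.32) − 0.02·(-5.6448, 6.7712, -3.2) = (-0.592704, 1.557376, -0.256)
h(-0.592704, 1.557376, -0.256) = 6.583712137216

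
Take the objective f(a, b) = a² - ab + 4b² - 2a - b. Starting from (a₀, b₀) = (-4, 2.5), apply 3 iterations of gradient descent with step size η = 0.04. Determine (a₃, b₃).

∇f = (2a - b - 2, -a + 8b - 1)
(a₁, b₁) = (-4, 2.5) − 0.04·(-12.5, 23) = (-3.5, 1.58)
(a₂, b₂) = (-3.5, 1.58) − 0.04·(-10.58, 15.14) = (-3.0768, 0.9744)
(a₃, b₃) = (-3.0768, 0.9744) − 0.04·(-9.128, 9.872) = (-2.71168, 0.57952)

(-2.71168, 0.57952)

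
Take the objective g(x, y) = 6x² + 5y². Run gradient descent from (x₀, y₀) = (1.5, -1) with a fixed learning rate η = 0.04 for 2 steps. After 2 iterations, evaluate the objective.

∇g = (12x, 10y)
Step 1: at (1.5, -1), ∇g = (18, -10) → (1.5, -1) − 0.04·(18, -10) = (0.78, -0.6)
Step 2: at (0.78, -0.6), ∇g = (9.36, -6) → (0.78, -0.6) − 0.04·(9.36, -6) = (0.4056, -0.36)
g(0.4056, -0.36) = 1.63506816

1.63506816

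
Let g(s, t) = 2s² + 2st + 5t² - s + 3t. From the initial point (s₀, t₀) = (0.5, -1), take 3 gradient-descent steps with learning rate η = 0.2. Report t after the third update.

0.376

∇g = (4s + 2t - 1, 2s + 10t + 3)
(s₁, t₁) = (0.5, -1) − 0.2·(-1, -6) = (0.7, 0.2)
(s₂, t₂) = (0.7, 0.2) − 0.2·(2.2, 6.4) = (0.26, -1.08)
(s₃, t₃) = (0.26, -1.08) − 0.2·(-2.12, -7.28) = (0.684, 0.376)
t = 0.376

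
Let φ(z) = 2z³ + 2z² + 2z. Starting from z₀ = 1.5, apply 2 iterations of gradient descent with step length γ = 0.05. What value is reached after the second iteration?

0.1858125

φ′(z) = 6z² + 4z + 2
z₁ = 1.5 − 0.05·21.5 = 0.425
z₂ = 0.425 − 0.05·4.78375 = 0.1858125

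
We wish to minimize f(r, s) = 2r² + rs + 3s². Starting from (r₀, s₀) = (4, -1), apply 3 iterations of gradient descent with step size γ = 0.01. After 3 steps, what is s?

∇f = (4r + s, r + 6s)
Step 1: at (4, -1), ∇f = (15, -2) → (4, -1) − 0.01·(15, -2) = (3.85, -0.98)
Step 2: at (3.85, -0.98), ∇f = (14.42, -2.03) → (3.85, -0.98) − 0.01·(14.42, -2.03) = (3.7058, -0.9597)
Step 3: at (3.7058, -0.9597), ∇f = (13.8635, -2.0524) → (3.7058, -0.9597) − 0.01·(13.8635, -2.0524) = (3.567165, -0.939176)
s = -0.939176

-0.939176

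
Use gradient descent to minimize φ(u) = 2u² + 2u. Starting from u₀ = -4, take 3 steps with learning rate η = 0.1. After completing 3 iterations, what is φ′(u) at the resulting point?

φ′(u) = 4u + 2
Step 1: φ′(-4) = -14; u₁ = -4 − 0.1·(-14) = -2.6
Step 2: φ′(-2.6) = -8.4; u₂ = -2.6 − 0.1·(-8.4) = -1.76
Step 3: φ′(-1.76) = -5.04; u₃ = -1.76 − 0.1·(-5.04) = -1.256
φ′(u) at (-1.256) = -3.024

-3.024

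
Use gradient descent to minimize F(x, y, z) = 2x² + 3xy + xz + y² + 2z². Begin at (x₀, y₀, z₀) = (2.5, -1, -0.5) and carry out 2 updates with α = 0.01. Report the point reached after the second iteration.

(2.3743, -1.10695, -0.50915)

∇F = (4x + 3y + z, 3x + 2y, x + 4z)
Step 1: at (2.5, -1, -0.5), ∇F = (6.5, 5.5, 0.5) → (2.5, -1, -0.5) − 0.01·(6.5, 5.5, 0.5) = (2.435, -1.055, -0.505)
Step 2: at (2.435, -1.055, -0.505), ∇F = (6.07, 5.195, 0.415) → (2.435, -1.055, -0.505) − 0.01·(6.07, 5.195, 0.415) = (2.3743, -1.10695, -0.50915)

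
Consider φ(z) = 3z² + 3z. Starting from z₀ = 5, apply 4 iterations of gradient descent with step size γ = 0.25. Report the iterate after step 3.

-1.1875

φ′(z) = 6z + 3
Step 1: φ′(5) = 33; z₁ = 5 − 0.25·33 = -3.25
Step 2: φ′(-3.25) = -16.5; z₂ = -3.25 − 0.25·(-16.5) = 0.875
Step 3: φ′(0.875) = 8.25; z₃ = 0.875 − 0.25·8.25 = -1.1875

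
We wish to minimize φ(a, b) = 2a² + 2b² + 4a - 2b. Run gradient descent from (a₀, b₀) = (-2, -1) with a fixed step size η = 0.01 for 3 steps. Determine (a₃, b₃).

∇φ = (4a + 4, 4b - 2)
Step 1: at (-2, -1), ∇φ = (-4, -6) → (-2, -1) − 0.01·(-4, -6) = (-1.96, -0.94)
Step 2: at (-1.96, -0.94), ∇φ = (-3.84, -5.76) → (-1.96, -0.94) − 0.01·(-3.84, -5.76) = (-1.9216, -0.8824)
Step 3: at (-1.9216, -0.8824), ∇φ = (-3.6864, -5.5296) → (-1.9216, -0.8824) − 0.01·(-3.6864, -5.5296) = (-1.884736, -0.827104)

(-1.884736, -0.827104)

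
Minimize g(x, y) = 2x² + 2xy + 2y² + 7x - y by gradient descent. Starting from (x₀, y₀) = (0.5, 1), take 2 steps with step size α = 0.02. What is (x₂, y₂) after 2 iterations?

∇g = (4x + 2y + 7, 2x + 4y - 1)
(x₁, y₁) = (0.5, 1) − 0.02·(11, 4) = (0.28, 0.92)
(x₂, y₂) = (0.28, 0.92) − 0.02·(9.96, 3.24) = (0.0808, 0.8552)

(0.0808, 0.8552)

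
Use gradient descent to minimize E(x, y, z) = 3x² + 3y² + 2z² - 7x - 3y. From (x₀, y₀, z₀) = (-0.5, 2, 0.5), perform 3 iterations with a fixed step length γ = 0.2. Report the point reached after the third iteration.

∇E = (6x - 7, 6y - 3, 4z)
(x₁, y₁, z₁) = (-0.5, 2, 0.5) − 0.2·(-10, 9, 2) = (1.5, 0.2, 0.1)
(x₂, y₂, z₂) = (1.5, 0.2, 0.1) − 0.2·(2, -1.8, 0.4) = (1.1, 0.56, 0.02)
(x₃, y₃, z₃) = (1.1, 0.56, 0.02) − 0.2·(-0.4, 0.36, 0.08) = (1.18, 0.488, 0.004)

(1.18, 0.488, 0.004)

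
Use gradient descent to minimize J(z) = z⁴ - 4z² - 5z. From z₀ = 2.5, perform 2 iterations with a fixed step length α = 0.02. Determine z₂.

1.70125

J′(z) = 4z³ - 8z - 5
z₁ = 2.5 − 0.02·37.5 = 1.75
z₂ = 1.75 − 0.02·2.4375 = 1.70125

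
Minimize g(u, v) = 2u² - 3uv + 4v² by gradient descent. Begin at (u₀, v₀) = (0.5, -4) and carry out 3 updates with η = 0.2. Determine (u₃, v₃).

∇g = (4u - 3v, -3u + 8v)
(u₁, v₁) = (0.5, -4) − 0.2·(14, -33.5) = (-2.3, 2.7)
(u₂, v₂) = (-2.3, 2.7) − 0.2·(-17.3, 28.5) = (1.16, -3)
(u₃, v₃) = (1.16, -3) − 0.2·(13.64, -27.48) = (-1.568, 2.496)

(-1.568, 2.496)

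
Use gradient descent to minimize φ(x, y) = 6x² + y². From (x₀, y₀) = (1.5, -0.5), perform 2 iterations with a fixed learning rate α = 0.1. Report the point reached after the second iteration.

∇φ = (12x, 2y)
(x₁, y₁) = (1.5, -0.5) − 0.1·(18, -1) = (-0.3, -0.4)
(x₂, y₂) = (-0.3, -0.4) − 0.1·(-3.6, -0.8) = (0.06, -0.32)

(0.06, -0.32)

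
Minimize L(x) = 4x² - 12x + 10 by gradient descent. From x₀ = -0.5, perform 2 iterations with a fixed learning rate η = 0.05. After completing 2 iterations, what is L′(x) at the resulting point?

-5.76

L′(x) = 8x - 12
x₁ = -0.5 − 0.05·(-16) = 0.3
x₂ = 0.3 − 0.05·(-9.6) = 0.78
L′(x) at (0.78) = -5.76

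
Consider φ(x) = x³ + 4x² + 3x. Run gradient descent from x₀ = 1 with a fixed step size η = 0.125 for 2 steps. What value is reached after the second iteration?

-0.5859375

φ′(x) = 3x² + 8x + 3
x₁ = 1 − 0.125·14 = -0.75
x₂ = -0.75 − 0.125·(-1.3125) = -0.5859375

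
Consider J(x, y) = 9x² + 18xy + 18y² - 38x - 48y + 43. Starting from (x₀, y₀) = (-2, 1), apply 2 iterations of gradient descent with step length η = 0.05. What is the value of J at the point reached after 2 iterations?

184.144

∇J = (18x + 18y - 38, 18x + 36y - 48)
(x₁, y₁) = (-2, 1) − 0.05·(-56, -48) = (0.8, 3.4)
(x₂, y₂) = (0.8, 3.4) − 0.05·(37.6, 88.8) = (-1.08, -1.04)
J(-1.08, -1.04) = 184.144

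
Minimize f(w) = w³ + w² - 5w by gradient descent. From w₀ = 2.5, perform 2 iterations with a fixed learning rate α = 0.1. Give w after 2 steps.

f′(w) = 3w² + 2w - 5
Step 1: f′(2.5) = 18.75; w₁ = 2.5 − 0.1·18.75 = 0.625
Step 2: f′(0.625) = -2.578125; w₂ = 0.625 − 0.1·(-2.578125) = 0.8828125

0.8828125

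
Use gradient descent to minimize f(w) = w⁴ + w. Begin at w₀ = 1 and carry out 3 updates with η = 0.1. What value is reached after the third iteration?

0.23285

f′(w) = 4w³ + 1
Step 1: f′(1) = 5; w₁ = 1 − 0.1·5 = 0.5
Step 2: f′(0.5) = 1.5; w₂ = 0.5 − 0.1·1.5 = 0.35
Step 3: f′(0.35) = 1.1715; w₃ = 0.35 − 0.1·1.1715 = 0.23285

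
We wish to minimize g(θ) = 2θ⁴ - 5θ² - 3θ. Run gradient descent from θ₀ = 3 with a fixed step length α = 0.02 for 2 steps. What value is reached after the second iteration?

g′(θ) = 8θ³ - 10θ - 3
Step 1: g′(3) = 183; θ₁ = 3 − 0.02·183 = -0.66
Step 2: g′(-0.66) = 1.300032; θ₂ = -0.66 − 0.02·1.300032 = -0.68600064

-0.68600064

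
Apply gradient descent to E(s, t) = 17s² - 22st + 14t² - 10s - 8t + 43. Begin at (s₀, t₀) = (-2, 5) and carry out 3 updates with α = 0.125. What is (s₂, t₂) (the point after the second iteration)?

(-115.375, 102.625)

∇E = (34s - 22t - 10, -22s + 28t - 8)
Step 1: at (-2, 5), ∇E = (-188, 176) → (-2, 5) − 0.125·(-188, 176) = (21.5, -17)
Step 2: at (21.5, -17), ∇E = (1095, -957) → (21.5, -17) − 0.125·(1095, -957) = (-115.375, 102.625)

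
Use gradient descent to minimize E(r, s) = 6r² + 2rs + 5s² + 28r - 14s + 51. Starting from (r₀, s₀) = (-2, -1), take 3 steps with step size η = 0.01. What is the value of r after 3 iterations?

-2.068664

∇E = (12r + 2s + 28, 2r + 10s - 14)
(r₁, s₁) = (-2, -1) − 0.01·(2, -28) = (-2.02, -0.72)
(r₂, s₂) = (-2.02, -0.72) − 0.01·(2.32, -25.24) = (-2.0432, -0.4676)
(r₃, s₃) = (-2.0432, -0.4676) − 0.01·(2.5464, -22.7624) = (-2.068664, -0.239976)
r = -2.068664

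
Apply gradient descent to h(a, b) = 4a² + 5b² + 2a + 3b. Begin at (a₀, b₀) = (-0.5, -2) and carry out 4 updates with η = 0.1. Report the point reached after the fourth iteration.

∇h = (8a + 2, 10b + 3)
Step 1: at (-0.5, -2), ∇h = (-2, -17) → (-0.5, -2) − 0.1·(-2, -17) = (-0.3, -0.3)
Step 2: at (-0.3, -0.3), ∇h = (-0.4, 0) → (-0.3, -0.3) − 0.1·(-0.4, 0) = (-0.26, -0.3)
Step 3: at (-0.26, -0.3), ∇h = (-0.08, 0) → (-0.26, -0.3) − 0.1·(-0.08, 0) = (-0.252, -0.3)
Step 4: at (-0.252, -0.3), ∇h = (-0.016, 0) → (-0.252, -0.3) − 0.1·(-0.016, 0) = (-0.2504, -0.3)

(-0.2504, -0.3)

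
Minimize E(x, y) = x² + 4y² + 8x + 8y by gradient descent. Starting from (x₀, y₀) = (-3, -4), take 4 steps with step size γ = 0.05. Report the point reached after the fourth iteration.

∇E = (2x + 8, 8y + 8)
Step 1: at (-3, -4), ∇E = (2, -24) → (-3, -4) − 0.05·(2, -24) = (-3.1, -2.8)
Step 2: at (-3.1, -2.8), ∇E = (1.8, -14.4) → (-3.1, -2.8) − 0.05·(1.8, -14.4) = (-3.19, -2.08)
Step 3: at (-3.19, -2.08), ∇E = (1.62, -8.64) → (-3.19, -2.08) − 0.05·(1.62, -8.64) = (-3.271, -1.648)
Step 4: at (-3.271, -1.648), ∇E = (1.458, -5.184) → (-3.271, -1.648) − 0.05·(1.458, -5.184) = (-3.3439, -1.3888)

(-3.3439, -1.3888)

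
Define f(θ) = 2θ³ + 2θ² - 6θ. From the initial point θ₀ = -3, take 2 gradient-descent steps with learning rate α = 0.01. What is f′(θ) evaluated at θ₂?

f′(θ) = 6θ² + 4θ - 6
θ₁ = -3 − 0.01·36 = -3.36
θ₂ = -3.36 − 0.01·48.2976 = -3.842976
f′(θ) at (-3.842976) = 67.238883219456

67.238883219456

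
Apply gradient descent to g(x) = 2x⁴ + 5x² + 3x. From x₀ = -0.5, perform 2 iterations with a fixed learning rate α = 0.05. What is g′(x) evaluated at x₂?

-0.311903551893

g′(x) = 8x³ + 10x + 3
Step 1: g′(-0.5) = -3; x₁ = -0.5 − 0.05·(-3) = -0.35
Step 2: g′(-0.35) = -0.843; x₂ = -0.35 − 0.05·(-0.843) = -0.30785
g′(x) at (-0.30785) = -0.311903551893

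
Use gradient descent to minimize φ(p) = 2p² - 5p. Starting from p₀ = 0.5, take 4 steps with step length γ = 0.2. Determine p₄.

φ′(p) = 4p - 5
p₁ = 0.5 − 0.2·(-3) = 1.1
p₂ = 1.1 − 0.2·(-0.6) = 1.22
p₃ = 1.22 − 0.2·(-0.12) = 1.244
p₄ = 1.244 − 0.2·(-0.024) = 1.2488

1.2488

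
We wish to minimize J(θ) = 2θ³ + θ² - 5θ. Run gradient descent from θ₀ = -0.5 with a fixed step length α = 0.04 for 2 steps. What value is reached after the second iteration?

J′(θ) = 6θ² + 2θ - 5
θ₁ = -0.5 − 0.04·(-4.5) = -0.32
θ₂ = -0.32 − 0.04·(-5.0256) = -0.118976

-0.118976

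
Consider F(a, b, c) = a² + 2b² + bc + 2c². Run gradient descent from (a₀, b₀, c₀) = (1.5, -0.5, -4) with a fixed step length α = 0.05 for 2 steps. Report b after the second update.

∇F = (2a, 4b + c, b + 4c)
(a₁, b₁, c₁) = (1.5, -0.5, -4) − 0.05·(3, -6, -16.5) = (1.35, -0.2, -3.175)
(a₂, b₂, c₂) = (1.35, -0.2, -3.175) − 0.05·(2.7, -3.975, -12.9) = (1.215, -0.00125, -2.53)
b = -0.00125

-0.00125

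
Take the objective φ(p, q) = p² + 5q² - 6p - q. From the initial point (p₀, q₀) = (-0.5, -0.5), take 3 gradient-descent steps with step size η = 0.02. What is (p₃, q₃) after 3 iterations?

∇φ = (2p - 6, 10q - 1)
(p₁, q₁) = (-0.5, -0.5) − 0.02·(-7, -6) = (-0.36, -0.38)
(p₂, q₂) = (-0.36, -0.38) − 0.02·(-6.72, -4.8) = (-0.2256, -0.284)
(p₃, q₃) = (-0.2256, -0.284) − 0.02·(-6.4512, -3.84) = (-0.096576, -0.2072)

(-0.096576, -0.2072)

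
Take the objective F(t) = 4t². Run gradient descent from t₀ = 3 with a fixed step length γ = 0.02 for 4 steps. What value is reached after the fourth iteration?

F′(t) = 8t
Step 1: F′(3) = 24; t₁ = 3 − 0.02·24 = 2.52
Step 2: F′(2.52) = 20.16; t₂ = 2.52 − 0.02·20.16 = 2.1168
Step 3: F′(2.1168) = 16.9344; t₃ = 2.1168 − 0.02·16.9344 = 1.778112
Step 4: F′(1.778112) = 14.224896; t₄ = 1.778112 − 0.02·14.224896 = 1.49361408

1.49361408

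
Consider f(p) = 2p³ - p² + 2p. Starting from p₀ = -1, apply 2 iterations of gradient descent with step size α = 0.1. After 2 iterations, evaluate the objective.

f′(p) = 6p² - 2p + 2
Step 1: f′(-1) = 10; p₁ = -1 − 0.1·10 = -2
Step 2: f′(-2) = 30; p₂ = -2 − 0.1·30 = -5
f(-5) = -285

-285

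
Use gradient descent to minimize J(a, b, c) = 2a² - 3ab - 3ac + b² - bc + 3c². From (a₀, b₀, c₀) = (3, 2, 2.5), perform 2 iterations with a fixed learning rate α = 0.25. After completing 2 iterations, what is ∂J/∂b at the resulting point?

∇J = (4a - 3b - 3c, -3a + 2b - c, -3a - b + 6c)
(a₁, b₁, c₁) = (3, 2, 2.5) − 0.25·(-1.5, -7.5, 4) = (3.375, 3.875, 1.5)
(a₂, b₂, c₂) = (3.375, 3.875, 1.5) − 0.25·(-2.625, -3.875, -5) = (4.03125, 4.84375, 2.75)
∂J/∂b at (4.03125, 4.84375, 2.75) = -5.15625

-5.15625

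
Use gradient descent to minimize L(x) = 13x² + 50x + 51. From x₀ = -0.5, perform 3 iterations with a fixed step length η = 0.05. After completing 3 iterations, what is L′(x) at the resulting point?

-0.999

L′(x) = 26x + 50
Step 1: L′(-0.5) = 37; x₁ = -0.5 − 0.05·37 = -2.35
Step 2: L′(-2.35) = -11.1; x₂ = -2.35 − 0.05·(-11.1) = -1.795
Step 3: L′(-1.795) = 3.33; x₃ = -1.795 − 0.05·3.33 = -1.9615
L′(x) at (-1.9615) = -0.999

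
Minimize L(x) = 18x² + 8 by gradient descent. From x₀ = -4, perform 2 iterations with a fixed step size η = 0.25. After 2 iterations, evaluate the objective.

L′(x) = 36x
x₁ = -4 − 0.25·(-144) = 32
x₂ = 32 − 0.25·1152 = -256
L(-256) = 1179656

1179656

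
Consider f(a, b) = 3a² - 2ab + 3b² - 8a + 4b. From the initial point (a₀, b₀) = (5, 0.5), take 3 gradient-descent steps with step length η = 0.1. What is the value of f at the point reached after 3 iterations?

∇f = (6a - 2b - 8, -2a + 6b + 4)
Step 1: at (5, 0.5), ∇f = (21, -3) → (5, 0.5) − 0.1·(21, -3) = (2.9, 0.8)
Step 2: at (2.9, 0.8), ∇f = (7.8, 3) → (2.9, 0.8) − 0.1·(7.8, 3) = (2.12, 0.5)
Step 3: at (2.12, 0.5), ∇f = (3.72, 2.76) → (2.12, 0.5) − 0.1·(3.72, 2.76) = (1.748, 0.224)
f(1.748, 0.224) = -4.554064

-4.554064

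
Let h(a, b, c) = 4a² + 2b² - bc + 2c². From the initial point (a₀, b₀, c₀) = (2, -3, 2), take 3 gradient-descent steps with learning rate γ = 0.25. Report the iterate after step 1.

(-2, 0.5, -0.75)

∇h = (8a, 4b - c, -b + 4c)
Step 1: at (2, -3, 2), ∇h = (16, -14, 11) → (2, -3, 2) − 0.25·(16, -14, 11) = (-2, 0.5, -0.75)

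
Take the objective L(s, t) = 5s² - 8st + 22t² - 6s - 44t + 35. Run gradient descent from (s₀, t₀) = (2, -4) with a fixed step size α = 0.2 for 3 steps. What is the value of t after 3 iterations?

∇L = (10s - 8t - 6, -8s + 44t - 44)
(s₁, t₁) = (2, -4) − 0.2·(46, -236) = (-7.2, 43.2)
(s₂, t₂) = (-7.2, 43.2) − 0.2·(-423.6, 1914.4) = (77.52, -339.68)
(s₃, t₃) = (77.52, -339.68) − 0.2·(3486.64, -15610.08) = (-619.808, 2782.336)
t = 2782.336

2782.336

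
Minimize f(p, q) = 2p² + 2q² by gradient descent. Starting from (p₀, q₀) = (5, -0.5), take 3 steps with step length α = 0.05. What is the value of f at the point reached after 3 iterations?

∇f = (4p, 4q)
(p₁, q₁) = (5, -0.5) − 0.05·(20, -2) = (4, -0.4)
(p₂, q₂) = (4, -0.4) − 0.05·(16, -1.6) = (3.2, -0.32)
(p₃, q₃) = (3.2, -0.32) − 0.05·(12.8, -1.28) = (2.56, -0.256)
f(2.56, -0.256) = 13.238272

13.238272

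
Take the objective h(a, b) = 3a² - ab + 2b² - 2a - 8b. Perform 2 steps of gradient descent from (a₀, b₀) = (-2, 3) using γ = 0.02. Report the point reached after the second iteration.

(-1.3632, 2.7764)

∇h = (6a - b - 2, -a + 4b - 8)
(a₁, b₁) = (-2, 3) − 0.02·(-17, 6) = (-1.66, 2.88)
(a₂, b₂) = (-1.66, 2.88) − 0.02·(-14.84, 5.18) = (-1.3632, 2.7764)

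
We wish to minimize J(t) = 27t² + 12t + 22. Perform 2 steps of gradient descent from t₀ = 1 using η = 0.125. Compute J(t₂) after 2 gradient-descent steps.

J′(t) = 54t + 12
t₁ = 1 − 0.125·66 = -7.25
t₂ = -7.25 − 0.125·(-379.5) = 40.1875
J(40.1875) = 44110.19921875

44110.19921875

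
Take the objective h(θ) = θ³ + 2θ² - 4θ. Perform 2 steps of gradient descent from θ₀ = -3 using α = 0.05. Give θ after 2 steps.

-4.530375

h′(θ) = 3θ² + 4θ - 4
θ₁ = -3 − 0.05·11 = -3.55
θ₂ = -3.55 − 0.05·19.6075 = -4.530375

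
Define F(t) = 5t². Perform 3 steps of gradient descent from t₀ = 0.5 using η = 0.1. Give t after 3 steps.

F′(t) = 10t
Step 1: F′(0.5) = 5; t₁ = 0.5 − 0.1·5 = 0
Step 2: F′(0) = 0; t₂ = 0 − 0.1·0 = 0
Step 3: F′(0) = 0; t₃ = 0 − 0.1·0 = 0

0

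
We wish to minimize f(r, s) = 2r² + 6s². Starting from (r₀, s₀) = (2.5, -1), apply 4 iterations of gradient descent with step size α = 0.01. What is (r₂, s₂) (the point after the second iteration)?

∇f = (4r, 12s)
Step 1: at (2.5, -1), ∇f = (10, -12) → (2.5, -1) − 0.01·(10, -12) = (2.4, -0.88)
Step 2: at (2.4, -0.88), ∇f = (9.6, -10.56) → (2.4, -0.88) − 0.01·(9.6, -10.56) = (2.304, -0.7744)

(2.304, -0.7744)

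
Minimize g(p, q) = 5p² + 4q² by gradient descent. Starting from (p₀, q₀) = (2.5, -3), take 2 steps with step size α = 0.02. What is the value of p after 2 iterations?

∇g = (10p, 8q)
Step 1: at (2.5, -3), ∇g = (25, -24) → (2.5, -3) − 0.02·(25, -24) = (2, -2.52)
Step 2: at (2, -2.52), ∇g = (20, -20.16) → (2, -2.52) − 0.02·(20, -20.16) = (1.6, -2.1168)
p = 1.6

1.6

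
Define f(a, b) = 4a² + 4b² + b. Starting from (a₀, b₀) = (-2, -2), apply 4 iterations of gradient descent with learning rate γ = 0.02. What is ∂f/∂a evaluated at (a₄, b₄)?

∇f = (8a, 8b + 1)
Step 1: at (-2, -2), ∇f = (-16, -15) → (-2, -2) − 0.02·(-16, -15) = (-1.68, -1.7)
Step 2: at (-1.68, -1.7), ∇f = (-13.44, -12.6) → (-1.68, -1.7) − 0.02·(-13.44, -12.6) = (-1.4112, -1.448)
Step 3: at (-1.4112, -1.448), ∇f = (-11.2896, -10.584) → (-1.4112, -1.448) − 0.02·(-11.2896, -10.584) = (-1.185408, -1.23632)
Step 4: at (-1.185408, -1.23632), ∇f = (-9.483264, -8.89056) → (-1.185408, -1.23632) − 0.02·(-9.483264, -8.89056) = (-0.99574272, -1.0585088)
∂f/∂a at (-0.99574272, -1.0585088) = -7.96594176

-7.96594176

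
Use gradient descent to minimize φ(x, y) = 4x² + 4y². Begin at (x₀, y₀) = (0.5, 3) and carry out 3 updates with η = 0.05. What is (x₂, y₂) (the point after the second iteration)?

∇φ = (8x, 8y)
Step 1: at (0.5, 3), ∇φ = (4, 24) → (0.5, 3) − 0.05·(4, 24) = (0.3, 1.8)
Step 2: at (0.3, 1.8), ∇φ = (2.4, 14.4) → (0.3, 1.8) − 0.05·(2.4, 14.4) = (0.18, 1.08)

(0.18, 1.08)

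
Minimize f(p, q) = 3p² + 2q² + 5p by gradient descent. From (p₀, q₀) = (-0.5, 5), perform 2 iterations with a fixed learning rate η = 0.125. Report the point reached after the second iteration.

∇f = (6p + 5, 4q)
Step 1: at (-0.5, 5), ∇f = (2, 20) → (-0.5, 5) − 0.125·(2, 20) = (-0.75, 2.5)
Step 2: at (-0.75, 2.5), ∇f = (0.5, 10) → (-0.75, 2.5) − 0.125·(0.5, 10) = (-0.8125, 1.25)

(-0.8125, 1.25)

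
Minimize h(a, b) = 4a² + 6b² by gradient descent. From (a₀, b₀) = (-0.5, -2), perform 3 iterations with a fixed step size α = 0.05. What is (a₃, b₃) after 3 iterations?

(-0.108, -0.128)

∇h = (8a, 12b)
Step 1: at (-0.5, -2), ∇h = (-4, -24) → (-0.5, -2) − 0.05·(-4, -24) = (-0.3, -0.8)
Step 2: at (-0.3, -0.8), ∇h = (-2.4, -9.6) → (-0.3, -0.8) − 0.05·(-2.4, -9.6) = (-0.18, -0.32)
Step 3: at (-0.18, -0.32), ∇h = (-1.44, -3.84) → (-0.18, -0.32) − 0.05·(-1.44, -3.84) = (-0.108, -0.128)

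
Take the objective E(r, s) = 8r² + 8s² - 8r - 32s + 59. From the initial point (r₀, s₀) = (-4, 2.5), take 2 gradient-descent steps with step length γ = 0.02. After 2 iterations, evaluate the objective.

60.06545664

∇E = (16r - 8, 16s - 32)
(r₁, s₁) = (-4, 2.5) − 0.02·(-72, 8) = (-2.56, 2.34)
(r₂, s₂) = (-2.56, 2.34) − 0.02·(-48.96, 5.44) = (-1.5808, 2.2312)
E(-1.5808, 2.2312) = 60.06545664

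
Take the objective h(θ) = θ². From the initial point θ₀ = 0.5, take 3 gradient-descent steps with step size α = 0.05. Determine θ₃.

h′(θ) = 2θ
Step 1: h′(0.5) = 1; θ₁ = 0.5 − 0.05·1 = 0.45
Step 2: h′(0.45) = 0.9; θ₂ = 0.45 − 0.05·0.9 = 0.405
Step 3: h′(0.405) = 0.81; θ₃ = 0.405 − 0.05·0.81 = 0.3645

0.3645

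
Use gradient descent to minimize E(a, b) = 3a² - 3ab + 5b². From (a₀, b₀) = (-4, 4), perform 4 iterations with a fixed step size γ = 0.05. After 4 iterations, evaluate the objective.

0.975101136875

∇E = (6a - 3b, -3a + 10b)
(a₁, b₁) = (-4, 4) − 0.05·(-36, 52) = (-2.2, 1.4)
(a₂, b₂) = (-2.2, 1.4) − 0.05·(-17.4, 20.6) = (-1.33, 0.37)
(a₃, b₃) = (-1.33, 0.37) − 0.05·(-9.09, 7.69) = (-0.8755, -0.0145)
(a₄, b₄) = (-0.8755, -0.0145) − 0.05·(-5.2095, 2.4815) = (-0.615025, -0.138575)
E(-0.615025, -0.138575) = 0.975101136875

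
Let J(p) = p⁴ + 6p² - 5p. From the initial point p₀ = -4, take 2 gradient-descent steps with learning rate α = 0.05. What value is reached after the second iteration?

-295.394725

J′(p) = 4p³ + 12p - 5
Step 1: J′(-4) = -309; p₁ = -4 − 0.05·(-309) = 11.45
Step 2: J′(11.45) = 6136.8945; p₂ = 11.45 − 0.05·6136.8945 = -295.394725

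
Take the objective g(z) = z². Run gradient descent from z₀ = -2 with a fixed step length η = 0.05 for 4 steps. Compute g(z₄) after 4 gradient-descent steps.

1.72186884

g′(z) = 2z
z₁ = -2 − 0.05·(-4) = -1.8
z₂ = -1.8 − 0.05·(-3.6) = -1.62
z₃ = -1.62 − 0.05·(-3.24) = -1.458
z₄ = -1.458 − 0.05·(-2.916) = -1.3122
g(-1.3122) = 1.72186884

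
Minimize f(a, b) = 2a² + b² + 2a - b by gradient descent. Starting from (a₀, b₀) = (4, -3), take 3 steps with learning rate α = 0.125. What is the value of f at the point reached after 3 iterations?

2.06304931640625

∇f = (4a + 2, 2b - 1)
Step 1: at (4, -3), ∇f = (18, -7) → (4, -3) − 0.125·(18, -7) = (1.75, -2.125)
Step 2: at (1.75, -2.125), ∇f = (9, -5.25) → (1.75, -2.125) − 0.125·(9, -5.25) = (0.625, -1.46875)
Step 3: at (0.625, -1.46875), ∇f = (4.5, -3.9375) → (0.625, -1.46875) − 0.125·(4.5, -3.9375) = (0.0625, -0.9765625)
f(0.0625, -0.9765625) = 2.06304931640625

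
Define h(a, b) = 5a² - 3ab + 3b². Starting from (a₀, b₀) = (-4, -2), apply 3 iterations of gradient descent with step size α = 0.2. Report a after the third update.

∇h = (10a - 3b, -3a + 6b)
Step 1: at (-4, -2), ∇h = (-34, 0) → (-4, -2) − 0.2·(-34, 0) = (2.8, -2)
Step 2: at (2.8, -2), ∇h = (34, -20.4) → (2.8, -2) − 0.2·(34, -20.4) = (-4, 2.08)
Step 3: at (-4, 2.08), ∇h = (-46.24, 24.48) → (-4, 2.08) − 0.2·(-46.24, 24.48) = (5.248, -2.816)
a = 5.248

5.248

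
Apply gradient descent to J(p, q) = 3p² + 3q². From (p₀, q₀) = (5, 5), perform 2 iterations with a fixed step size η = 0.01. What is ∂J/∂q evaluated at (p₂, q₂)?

∇J = (6p, 6q)
(p₁, q₁) = (5, 5) − 0.01·(30, 30) = (4.7, 4.7)
(p₂, q₂) = (4.7, 4.7) − 0.01·(28.2, 28.2) = (4.418, 4.418)
∂J/∂q at (4.418, 4.418) = 26.508

26.508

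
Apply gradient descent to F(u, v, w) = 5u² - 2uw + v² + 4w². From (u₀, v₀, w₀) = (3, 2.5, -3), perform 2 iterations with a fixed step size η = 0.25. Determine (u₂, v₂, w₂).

∇F = (10u - 2w, 2v, -2u + 8w)
Step 1: at (3, 2.5, -3), ∇F = (36, 5, -30) → (3, 2.5, -3) − 0.25·(36, 5, -30) = (-6, 1.25, 4.5)
Step 2: at (-6, 1.25, 4.5), ∇F = (-69, 2.5, 48) → (-6, 1.25, 4.5) − 0.25·(-69, 2.5, 48) = (11.25, 0.625, -7.5)

(11.25, 0.625, -7.5)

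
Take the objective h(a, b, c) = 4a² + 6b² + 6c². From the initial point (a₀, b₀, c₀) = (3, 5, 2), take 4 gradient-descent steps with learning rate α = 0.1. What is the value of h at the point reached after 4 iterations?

∇h = (8a, 12b, 12c)
Step 1: at (3, 5, 2), ∇h = (24, 60, 24) → (3, 5, 2) − 0.1·(24, 60, 24) = (0.6, -1, -0.4)
Step 2: at (0.6, -1, -0.4), ∇h = (4.8, -12, -4.8) → (0.6, -1, -0.4) − 0.1·(4.8, -12, -4.8) = (0.12, 0.2, 0.08)
Step 3: at (0.12, 0.2, 0.08), ∇h = (0.96, 2.4, 0.96) → (0.12, 0.2, 0.08) − 0.1·(0.96, 2.4, 0.96) = (0.024, -0.04, -0.016)
Step 4: at (0.024, -0.04, -0.016), ∇h = (0.192, -0.48, -0.192) → (0.024, -0.04, -0.016) − 0.1·(0.192, -0.48, -0.192) = (0.0048, 0.008, 0.0032)
h(0.0048, 0.008, 0.0032) = 0.0005376

0.0005376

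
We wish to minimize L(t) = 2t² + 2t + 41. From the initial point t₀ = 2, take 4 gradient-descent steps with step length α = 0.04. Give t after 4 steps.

0.7446784

L′(t) = 4t + 2
t₁ = 2 − 0.04·10 = 1.6
t₂ = 1.6 − 0.04·8.4 = 1.264
t₃ = 1.264 − 0.04·7.056 = 0.98176
t₄ = 0.98176 − 0.04·5.92704 = 0.7446784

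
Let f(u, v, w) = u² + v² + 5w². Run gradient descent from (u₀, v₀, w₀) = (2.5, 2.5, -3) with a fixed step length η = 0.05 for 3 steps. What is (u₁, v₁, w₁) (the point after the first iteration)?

∇f = (2u, 2v, 10w)
Step 1: at (2.5, 2.5, -3), ∇f = (5, 5, -30) → (2.5, 2.5, -3) − 0.05·(5, 5, -30) = (2.25, 2.25, -1.5)

(2.25, 2.25, -1.5)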